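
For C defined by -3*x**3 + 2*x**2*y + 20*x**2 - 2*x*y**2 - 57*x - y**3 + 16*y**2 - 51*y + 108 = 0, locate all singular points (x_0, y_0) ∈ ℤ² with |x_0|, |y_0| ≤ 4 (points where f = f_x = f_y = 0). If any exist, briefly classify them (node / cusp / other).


Singular points: {(3, 3)}; classification: node.

Compute partial derivatives:
  f_x = -9*x**2 + 4*x*y + 40*x - 2*y**2 - 57.
  f_y = 2*x**2 - 4*x*y - 3*y**2 + 32*y - 51.
Scan x_0 ∈ {−4, ..., 4}. For each x_0, f_y(x_0, y) is a polynomial in y; find its integer roots y ∈ {−4, ..., 4}, then test f_x and f at those candidates.
  x = -4: f_y(-4, y) = -3*y**2 + 48*y - 19; no integer root y with |y| ≤ 4.
  x = -3: f_y(-3, y) = -3*y**2 + 44*y - 33; no integer root y with |y| ≤ 4.
  x = -2: f_y(-2, y) = -3*y**2 + 40*y - 43; no integer root y with |y| ≤ 4.
  x = -1: f_y(-1, y) = -3*y**2 + 36*y - 49; no integer root y with |y| ≤ 4.
  x = 0: f_y(0, y) = -3*y**2 + 32*y - 51; no integer root y with |y| ≤ 4.
  x = 1: f_y(1, y) = -3*y**2 + 28*y - 49; no integer root y with |y| ≤ 4.
  x = 2: f_y(2, y) = -3*y**2 + 24*y - 43; no integer root y with |y| ≤ 4.
  x = 3: f_y(3, y) = -3*y**2 + 20*y - 33; vanishes at y ∈ {3}. (3, 3): f_x = 0, f = 0 — SINGULAR.
  x = 4: f_y(4, y) = -3*y**2 + 16*y - 19; no integer root y with |y| ≤ 4.
Only singular point on the grid: (3, 3).
Classify: substitute x = 3 + u, y = 3 + v and expand: f = -3*u**3 + 2*u**2*v - u**2 - 2*u*v**2 - v**3 + v**2.
No constant or linear terms (consistent with a singular point). Quadratic part: -u**2 + v**2. Cubic part: -3*u**3 + 2*u**2*v - 2*u*v**2 - v**3.
The quadratic part v**2 - u**2 = (v − u)(v + u) splits into two distinct linear factors, so there are two distinct tangent lines y − 3 = ±(x − 3) — this is a node (ordinary double point).
Classification: node.


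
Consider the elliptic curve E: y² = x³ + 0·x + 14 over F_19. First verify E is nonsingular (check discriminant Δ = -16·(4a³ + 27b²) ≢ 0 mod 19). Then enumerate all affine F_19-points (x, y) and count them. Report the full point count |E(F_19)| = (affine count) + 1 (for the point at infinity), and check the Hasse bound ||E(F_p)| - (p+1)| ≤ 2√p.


Affine points = {(5, 5), (5, 14), (10, 8), (10, 11), (13, 8), (13, 11), (15, 8), (15, 11), (16, 5), (16, 14), (17, 5), (17, 14)}; affine count = 12; |E(F_19)| = 13.

Discriminant check: Δ ∝ 4a³ + 27b² = 4·0³ + 27·14² = 4·0 + 27·196 ≡ 10 (mod 19). Nonzero ⇒ E is nonsingular.
For each x ∈ F_19, compute rhs = x³ + 0·x + 14 mod 19, then count y ∈ F_19 with y² ≡ rhs.
  x = 0: rhs = 14, matching y values: none (0 points).
  x = 1: rhs = 15, matching y values: none (0 points).
  x = 2: rhs = 3, matching y values: none (0 points).
  x = 3: rhs = 3, matching y values: none (0 points).
  x = 4: rhs = 2, matching y values: none (0 points).
  x = 5: rhs = 6, matching y values: 5, 14 (2 points).
  x = 6: rhs = 2, matching y values: none (0 points).
  x = 7: rhs = 15, matching y values: none (0 points).
  x = 8: rhs = 13, matching y values: none (0 points).
  x = 9: rhs = 2, matching y values: none (0 points).
  x = 10: rhs = 7, matching y values: 8, 11 (2 points).
  x = 11: rhs = 15, matching y values: none (0 points).
  x = 12: rhs = 13, matching y values: none (0 points).
  x = 13: rhs = 7, matching y values: 8, 11 (2 points).
  x = 14: rhs = 3, matching y values: none (0 points).
  x = 15: rhs = 7, matching y values: 8, 11 (2 points).
  x = 16: rhs = 6, matching y values: 5, 14 (2 points).
  x = 17: rhs = 6, matching y values: 5, 14 (2 points).
  x = 18: rhs = 13, matching y values: none (0 points).
Total affine count: 12.
Full point count |E(F_19)| = 12 + 1 = 13.
Hasse bound: |13 − (19+1)| = |-7| = 7 ≤ 2√19 ≈ 8.7178 ✓.


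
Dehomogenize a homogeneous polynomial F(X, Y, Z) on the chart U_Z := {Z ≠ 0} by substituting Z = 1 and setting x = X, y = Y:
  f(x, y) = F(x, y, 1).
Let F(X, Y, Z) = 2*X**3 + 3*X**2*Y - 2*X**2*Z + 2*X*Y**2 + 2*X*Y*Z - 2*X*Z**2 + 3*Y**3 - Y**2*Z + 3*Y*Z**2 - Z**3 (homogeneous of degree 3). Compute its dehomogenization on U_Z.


f(x, y) = 2*x**3 + 3*x**2*y - 2*x**2 + 2*x*y**2 + 2*x*y - 2*x + 3*y**3 - y**2 + 3*y - 1

On U_Z we set Z = 1. Each monomial c·X^i·Y^j·Z^k in F becomes c·x^i·y^j·1^k = c·x^i·y^j.
Substituting Z = 1: F(X, Y, 1) = 2*x**3 + 3*x**2*y - 2*x**2 + 2*x*y**2 + 2*x*y - 2*x + 3*y**3 - y**2 + 3*y - 1.
Note: deg(f) ≤ deg(F) = 3; strict inequality happens when F is divisible by Z (lost terms).


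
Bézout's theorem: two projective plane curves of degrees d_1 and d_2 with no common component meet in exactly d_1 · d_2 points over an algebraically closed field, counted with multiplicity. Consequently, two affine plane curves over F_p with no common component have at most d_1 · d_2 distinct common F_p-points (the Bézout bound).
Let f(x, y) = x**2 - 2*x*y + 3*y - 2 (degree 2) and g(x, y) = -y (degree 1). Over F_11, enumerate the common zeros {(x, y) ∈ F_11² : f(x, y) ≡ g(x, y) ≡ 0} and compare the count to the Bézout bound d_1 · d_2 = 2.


Common zeros: ∅; count = 0; Bézout bound = 2.

deg(f) = 2, deg(g) = 1, so Bézout bound = 2.
Scan x ∈ F_11. For each x, list the y ∈ F_11 with f(x, y) ≡ 0 and those with g(x, y) ≡ 0 (mod 11); the common zeros in that column are the intersection.
  x = 0: f ≡ 0 at y ∈ {8}; g ≡ 0 at y ∈ {0}; common: ∅.
  x = 1: f ≡ 0 at y ∈ {1}; g ≡ 0 at y ∈ {0}; common: ∅.
  x = 2: f ≡ 0 at y ∈ {2}; g ≡ 0 at y ∈ {0}; common: ∅.
  x = 3: f ≡ 0 at y ∈ {6}; g ≡ 0 at y ∈ {0}; common: ∅.
  x = 4: f ≡ 0 at y ∈ {5}; g ≡ 0 at y ∈ {0}; common: ∅.
  x = 5: f ≡ 0 at y ∈ {8}; g ≡ 0 at y ∈ {0}; common: ∅.
  x = 6: f ≡ 0 at y ∈ {5}; g ≡ 0 at y ∈ {0}; common: ∅.
  x = 7: f ≡ 0 at y ∈ ∅; g ≡ 0 at y ∈ {0}; common: ∅.
  x = 8: f ≡ 0 at y ∈ {9}; g ≡ 0 at y ∈ {0}; common: ∅.
  x = 9: f ≡ 0 at y ∈ {6}; g ≡ 0 at y ∈ {0}; common: ∅.
  x = 10: f ≡ 0 at y ∈ {9}; g ≡ 0 at y ∈ {0}; common: ∅.
Collecting: common zeros = ∅, so the count is 0.
Comparison with the Bézout bound: 0 ≤ 2 = deg(f)·deg(g), as expected for curves with no common component (the affine F_11-count falls short of the bound because intersections may lie at infinity, over extension fields, or carry multiplicity).


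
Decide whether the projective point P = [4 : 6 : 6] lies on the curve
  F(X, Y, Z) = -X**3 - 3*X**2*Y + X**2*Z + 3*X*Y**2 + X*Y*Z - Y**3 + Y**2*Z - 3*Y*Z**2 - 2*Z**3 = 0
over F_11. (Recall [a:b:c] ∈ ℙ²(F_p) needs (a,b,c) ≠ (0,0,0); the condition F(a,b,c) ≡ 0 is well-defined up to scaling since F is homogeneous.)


F(4,6,6) ≡ 10 (mod 11); P is NOT on the curve.

Evaluate F(4, 6, 6) term-by-term (mod 11).
  -X**3 ↦ -1·64·1·1 = -64
  -3*X**2*Y ↦ -3·16·6·1 = -288
  X**2*Z ↦ 1·16·1·6 = 96
  3*X*Y**2 ↦ 3·4·36·1 = 432
  X*Y*Z ↦ 1·4·6·6 = 144
  -Y**3 ↦ -1·1·216·1 = -216
  Y**2*Z ↦ 1·1·36·6 = 216
  -3*Y*Z**2 ↦ -3·1·6·36 = -648
  -2*Z**3 ↦ -2·1·1·216 = -432
Sum: F(4, 6, 6) = (-64) + (-288) + (96) + (432) + (144) + (-216) + (216) + (-648) + (-432) = -760.
Reducing mod 11: -760 ≡ 10 (mod 11).
Since F(a, b, c) ≡ 10 ≠ 0 (mod 11), P does NOT lie on the curve.


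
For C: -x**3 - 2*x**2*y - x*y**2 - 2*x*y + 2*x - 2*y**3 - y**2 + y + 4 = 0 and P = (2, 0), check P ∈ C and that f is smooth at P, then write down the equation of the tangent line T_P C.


Tangent line at P: -10*x - 11*y + 20 = 0.

Step 1: f(2, 0) = 0, so P lies on C.
Step 2: partial derivatives
  f_x(x, y) = -3*x**2 - 4*x*y - y**2 - 2*y + 2, f_y(x, y) = -2*x**2 - 2*x*y - 2*x - 6*y**2 - 2*y + 1.
  f_x(P) = -10, f_y(P) = -11 (gradient nonzero, so P is smooth).
Step 3: tangent line at P: -10·(x − 2) + -11·(y − 0) = 0.
Expanding: -10*x - 11*y + 20 = 0.


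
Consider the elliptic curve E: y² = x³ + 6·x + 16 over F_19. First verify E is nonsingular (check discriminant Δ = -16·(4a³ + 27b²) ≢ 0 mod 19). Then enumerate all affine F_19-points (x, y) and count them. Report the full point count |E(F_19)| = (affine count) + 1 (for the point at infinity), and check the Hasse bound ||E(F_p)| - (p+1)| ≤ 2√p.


Affine points = {(0, 4), (0, 15), (1, 2), (1, 17), (2, 6), (2, 13), (3, 2), (3, 17), (4, 3), (4, 16), (5, 0), (8, 5), (8, 14), (9, 1), (9, 18), (11, 8), (11, 11), (12, 7), (12, 12), (13, 7), (13, 12), (15, 2), (15, 17), (16, 3), (16, 16), (18, 3), (18, 16)}; affine count = 27; |E(F_19)| = 28.

Discriminant check: Δ ∝ 4a³ + 27b² = 4·6³ + 27·16² = 4·216 + 27·256 ≡ 5 (mod 19). Nonzero ⇒ E is nonsingular.
For each x ∈ F_19, compute rhs = x³ + 6·x + 16 mod 19, then count y ∈ F_19 with y² ≡ rhs.
  x = 0: rhs = 16, matching y values: 4, 15 (2 points).
  x = 1: rhs = 4, matching y values: 2, 17 (2 points).
  x = 2: rhs = 17, matching y values: 6, 13 (2 points).
  x = 3: rhs = 4, matching y values: 2, 17 (2 points).
  x = 4: rhs = 9, matching y values: 3, 16 (2 points).
  x = 5: rhs = 0, matching y values: 0 (1 points).
  x = 6: rhs = 2, matching y values: none (0 points).
  x = 7: rhs = 2, matching y values: none (0 points).
  x = 8: rhs = 6, matching y values: 5, 14 (2 points).
  x = 9: rhs = 1, matching y values: 1, 18 (2 points).
  x = 10: rhs = 12, matching y values: none (0 points).
  x = 11: rhs = 7, matching y values: 8, 11 (2 points).
  x = 12: rhs = 11, matching y values: 7, 12 (2 points).
  x = 13: rhs = 11, matching y values: 7, 12 (2 points).
  x = 14: rhs = 13, matching y values: none (0 points).
  x = 15: rhs = 4, matching y values: 2, 17 (2 points).
  x = 16: rhs = 9, matching y values: 3, 16 (2 points).
  x = 17: rhs = 15, matching y values: none (0 points).
  x = 18: rhs = 9, matching y values: 3, 16 (2 points).
Total affine count: 27.
Full point count |E(F_19)| = 27 + 1 = 28.
Hasse bound: |28 − (19+1)| = |8| = 8 ≤ 2√19 ≈ 8.7178 ✓.


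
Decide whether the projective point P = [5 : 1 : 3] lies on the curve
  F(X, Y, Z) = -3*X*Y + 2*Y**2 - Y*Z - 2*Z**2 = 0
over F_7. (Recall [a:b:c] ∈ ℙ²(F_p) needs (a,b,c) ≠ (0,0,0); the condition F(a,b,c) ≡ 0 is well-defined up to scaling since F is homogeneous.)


F(5,1,3) ≡ 1 (mod 7); P is NOT on the curve.

Evaluate F(5, 1, 3) term-by-term (mod 7).
  -3*X*Y ↦ -3·5·1·1 = -15
  2*Y**2 ↦ 2·1·1·1 = 2
  -Y*Z ↦ -1·1·1·3 = -3
  -2*Z**2 ↦ -2·1·1·9 = -18
Sum: F(5, 1, 3) = (-15) + (2) + (-3) + (-18) = -34.
Reducing mod 7: -34 ≡ 1 (mod 7).
Since F(a, b, c) ≡ 1 ≠ 0 (mod 7), P does NOT lie on the curve.


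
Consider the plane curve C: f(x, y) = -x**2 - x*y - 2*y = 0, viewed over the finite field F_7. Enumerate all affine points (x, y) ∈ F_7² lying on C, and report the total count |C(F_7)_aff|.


Affine F_7-points: {(0, 0), (1, 2), (2, 6), (3, 1), (4, 2), (6, 6)}; count = 6.

For each of the 49 pairs (x, y) ∈ F_7², evaluate f(x, y) mod 7. Record the zeros.
  x = 0: [0↦0, 1↦5, 2↦3, 3↦1, 4↦6, 5↦4, 6↦2]  zeros at y ∈ {0}
  x = 1: [0↦6, 1↦3, 2↦0, 3↦4, 4↦1, 5↦5, 6↦2]  zeros at y ∈ {2}
  x = 2: [0↦3, 1↦6, 2↦2, 3↦5, 4↦1, 5↦4, 6↦0]  zeros at y ∈ {6}
  x = 3: [0↦5, 1↦0, 2↦2, 3↦4, 4↦6, 5↦1, 6↦3]  zeros at y ∈ {1}
  x = 4: [0↦5, 1↦6, 2↦0, 3↦1, 4↦2, 5↦3, 6↦4]  zeros at y ∈ {2}
  x = 5: [0↦3, 1↦3, 2↦3, 3↦3, 4↦3, 5↦3, 6↦3]  zeros at y ∈ ∅
  x = 6: [0↦6, 1↦5, 2↦4, 3↦3, 4↦2, 5↦1, 6↦0]  zeros at y ∈ {6}
Collecting zeros: affine points = {(0, 0), (1, 2), (2, 6), (3, 1), (4, 2), (6, 6)}.
Total count |C(F_7)_aff| = 6.


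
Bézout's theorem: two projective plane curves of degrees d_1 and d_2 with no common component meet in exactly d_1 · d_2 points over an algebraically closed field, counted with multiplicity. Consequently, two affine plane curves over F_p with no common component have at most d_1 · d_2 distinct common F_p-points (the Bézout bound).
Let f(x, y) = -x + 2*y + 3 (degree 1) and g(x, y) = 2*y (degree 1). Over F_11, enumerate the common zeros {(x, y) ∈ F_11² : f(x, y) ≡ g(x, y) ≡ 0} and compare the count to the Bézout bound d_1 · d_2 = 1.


Common zeros: {(3, 0)}; count = 1; Bézout bound = 1.

deg(f) = 1, deg(g) = 1, so Bézout bound = 1.
Scan x ∈ F_11. For each x, list the y ∈ F_11 with f(x, y) ≡ 0 and those with g(x, y) ≡ 0 (mod 11); the common zeros in that column are the intersection.
  x = 0: f ≡ 0 at y ∈ {4}; g ≡ 0 at y ∈ {0}; common: ∅.
  x = 1: f ≡ 0 at y ∈ {10}; g ≡ 0 at y ∈ {0}; common: ∅.
  x = 2: f ≡ 0 at y ∈ {5}; g ≡ 0 at y ∈ {0}; common: ∅.
  x = 3: f ≡ 0 at y ∈ {0}; g ≡ 0 at y ∈ {0}; common: {0}.
  x = 4: f ≡ 0 at y ∈ {6}; g ≡ 0 at y ∈ {0}; common: ∅.
  x = 5: f ≡ 0 at y ∈ {1}; g ≡ 0 at y ∈ {0}; common: ∅.
  x = 6: f ≡ 0 at y ∈ {7}; g ≡ 0 at y ∈ {0}; common: ∅.
  x = 7: f ≡ 0 at y ∈ {2}; g ≡ 0 at y ∈ {0}; common: ∅.
  x = 8: f ≡ 0 at y ∈ {8}; g ≡ 0 at y ∈ {0}; common: ∅.
  x = 9: f ≡ 0 at y ∈ {3}; g ≡ 0 at y ∈ {0}; common: ∅.
  x = 10: f ≡ 0 at y ∈ {9}; g ≡ 0 at y ∈ {0}; common: ∅.
Collecting: common zeros = {(3, 0)}, so the count is 1.
Comparison with the Bézout bound: 1 ≤ 1 = deg(f)·deg(g), as expected for curves with no common component (the bound is attained).


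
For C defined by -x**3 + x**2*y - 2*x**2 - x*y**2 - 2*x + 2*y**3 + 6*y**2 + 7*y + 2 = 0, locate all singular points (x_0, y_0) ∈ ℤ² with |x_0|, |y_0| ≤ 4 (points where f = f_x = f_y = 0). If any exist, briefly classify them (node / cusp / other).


Singular points: {(-1, -1)}; classification: cusp.

Compute partial derivatives:
  f_x = -3*x**2 + 2*x*y - 4*x - y**2 - 2.
  f_y = x**2 - 2*x*y + 6*y**2 + 12*y + 7.
Scan x_0 ∈ {−4, ..., 4}. For each x_0, f_y(x_0, y) is a polynomial in y; find its integer roots y ∈ {−4, ..., 4}, then test f_x and f at those candidates.
  x = -4: f_y(-4, y) = 6*y**2 + 20*y + 23; no integer root y with |y| ≤ 4.
  x = -3: f_y(-3, y) = 6*y**2 + 18*y + 16; no integer root y with |y| ≤ 4.
  x = -2: f_y(-2, y) = 6*y**2 + 16*y + 11; no integer root y with |y| ≤ 4.
  x = -1: f_y(-1, y) = 6*y**2 + 14*y + 8; vanishes at y ∈ {-1}. (-1, -1): f_x = 0, f = 0 — SINGULAR.
  x = 0: f_y(0, y) = 6*y**2 + 12*y + 7; no integer root y with |y| ≤ 4.
  x = 1: f_y(1, y) = 6*y**2 + 10*y + 8; no integer root y with |y| ≤ 4.
  x = 2: f_y(2, y) = 6*y**2 + 8*y + 11; no integer root y with |y| ≤ 4.
  x = 3: f_y(3, y) = 6*y**2 + 6*y + 16; no integer root y with |y| ≤ 4.
  x = 4: f_y(4, y) = 6*y**2 + 4*y + 23; no integer root y with |y| ≤ 4.
Only singular point on the grid: (-1, -1).
Classify: substitute x = -1 + u, y = -1 + v and expand: f = -u**3 + u**2*v - u*v**2 + 2*v**3 + v**2.
No constant or linear terms (consistent with a singular point). Quadratic part: v**2. Cubic part: -u**3 + u**2*v - u*v**2 + 2*v**3.
The quadratic part v**2 is a perfect square, so there is a single (double) tangent line v = 0, i.e. y = -1. Restricting the cubic part to that line (v = 0) leaves -u**3 ≠ 0, so f is not divisible by v and the branch is v² ≈ u**3 to lowest order — this is a cusp.
Classification: cusp.


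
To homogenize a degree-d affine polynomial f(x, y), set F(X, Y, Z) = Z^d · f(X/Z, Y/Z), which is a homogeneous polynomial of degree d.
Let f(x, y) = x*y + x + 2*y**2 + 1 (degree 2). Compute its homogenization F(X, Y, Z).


F(X, Y, Z) = X*Y + X*Z + 2*Y**2 + Z**2

deg(f) = 2.
Substitute x = X/Z, y = Y/Z into f, then multiply by Z^2.
  monomial 1·x^1·y^1 ↦ 1·X^1·Y^1·Z^0.
  monomial 1·x^1·y^0 ↦ 1·X^1·Y^0·Z^1.
  monomial 2·x^0·y^2 ↦ 2·X^0·Y^2·Z^0.
  monomial 1·x^0·y^0 ↦ 1·X^0·Y^0·Z^2.
Collecting: F(X, Y, Z) = X*Y + X*Z + 2*Y**2 + Z**2.


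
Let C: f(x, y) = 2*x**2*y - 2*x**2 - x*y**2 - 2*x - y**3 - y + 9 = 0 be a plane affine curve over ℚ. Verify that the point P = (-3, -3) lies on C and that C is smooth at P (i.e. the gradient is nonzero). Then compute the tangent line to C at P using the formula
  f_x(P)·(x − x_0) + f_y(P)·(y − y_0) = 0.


Tangent line at P: 37*x - 28*y + 27 = 0.

Step 1: f(-3, -3) = 0, so P lies on C.
Step 2: partial derivatives
  f_x(x, y) = 4*x*y - 4*x - y**2 - 2, f_y(x, y) = 2*x**2 - 2*x*y - 3*y**2 - 1.
  f_x(P) = 37, f_y(P) = -28 (gradient nonzero, so P is smooth).
Step 3: tangent line at P: 37·(x − -3) + -28·(y − -3) = 0.
Expanding: 37*x - 28*y + 27 = 0.


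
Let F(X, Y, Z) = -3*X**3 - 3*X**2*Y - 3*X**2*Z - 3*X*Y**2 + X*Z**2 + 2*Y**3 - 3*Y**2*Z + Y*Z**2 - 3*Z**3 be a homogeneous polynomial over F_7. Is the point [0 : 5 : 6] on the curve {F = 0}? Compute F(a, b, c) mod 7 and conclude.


F(0,5,6) ≡ 4 (mod 7); P is NOT on the curve.

Evaluate F(0, 5, 6) term-by-term (mod 7).
  -3*X**3 ↦ -3·0·1·1 = 0
  -3*X**2*Y ↦ -3·0·5·1 = 0
  -3*X**2*Z ↦ -3·0·1·6 = 0
  -3*X*Y**2 ↦ -3·0·25·1 = 0
  X*Z**2 ↦ 1·0·1·36 = 0
  2*Y**3 ↦ 2·1·125·1 = 250
  -3*Y**2*Z ↦ -3·1·25·6 = -450
  Y*Z**2 ↦ 1·1·5·36 = 180
  -3*Z**3 ↦ -3·1·1·216 = -648
Sum: F(0, 5, 6) = (0) + (0) + (0) + (0) + (0) + (250) + (-450) + (180) + (-648) = -668.
Reducing mod 7: -668 ≡ 4 (mod 7).
Since F(a, b, c) ≡ 4 ≠ 0 (mod 7), P does NOT lie on the curve.


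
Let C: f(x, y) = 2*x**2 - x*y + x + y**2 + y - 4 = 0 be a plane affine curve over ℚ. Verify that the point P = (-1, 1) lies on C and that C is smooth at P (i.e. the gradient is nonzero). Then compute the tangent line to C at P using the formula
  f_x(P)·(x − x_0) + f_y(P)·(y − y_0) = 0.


Tangent line at P: -4*x + 4*y - 8 = 0.

Step 1: f(-1, 1) = 0, so P lies on C.
Step 2: partial derivatives
  f_x(x, y) = 4*x - y + 1, f_y(x, y) = -x + 2*y + 1.
  f_x(P) = -4, f_y(P) = 4 (gradient nonzero, so P is smooth).
Step 3: tangent line at P: -4·(x − -1) + 4·(y − 1) = 0.
Expanding: -4*x + 4*y - 8 = 0.


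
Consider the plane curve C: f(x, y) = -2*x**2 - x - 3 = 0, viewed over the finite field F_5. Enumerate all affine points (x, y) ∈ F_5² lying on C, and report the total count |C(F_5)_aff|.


Affine F_5-points: ∅; count = 0.

For each of the 25 pairs (x, y) ∈ F_5², evaluate f(x, y) mod 5. Record the zeros.
  x = 0: [0↦2, 1↦2, 2↦2, 3↦2, 4↦2]  zeros at y ∈ ∅
  x = 1: [0↦4, 1↦4, 2↦4, 3↦4, 4↦4]  zeros at y ∈ ∅
  x = 2: [0↦2, 1↦2, 2↦2, 3↦2, 4↦2]  zeros at y ∈ ∅
  x = 3: [0↦1, 1↦1, 2↦1, 3↦1, 4↦1]  zeros at y ∈ ∅
  x = 4: [0↦1, 1↦1, 2↦1, 3↦1, 4↦1]  zeros at y ∈ ∅
Collecting zeros: affine points = ∅.
Total count |C(F_5)_aff| = 0.


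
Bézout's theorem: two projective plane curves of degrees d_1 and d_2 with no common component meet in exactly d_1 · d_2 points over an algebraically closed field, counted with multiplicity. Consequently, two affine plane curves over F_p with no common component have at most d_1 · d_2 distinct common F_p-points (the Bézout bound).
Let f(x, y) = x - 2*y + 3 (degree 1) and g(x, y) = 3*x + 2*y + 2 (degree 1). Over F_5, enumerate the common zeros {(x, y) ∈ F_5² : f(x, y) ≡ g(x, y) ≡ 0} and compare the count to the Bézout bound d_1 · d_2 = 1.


Common zeros: {(0, 4)}; count = 1; Bézout bound = 1.

deg(f) = 1, deg(g) = 1, so Bézout bound = 1.
Scan x ∈ F_5. For each x, list the y ∈ F_5 with f(x, y) ≡ 0 and those with g(x, y) ≡ 0 (mod 5); the common zeros in that column are the intersection.
  x = 0: f ≡ 0 at y ∈ {4}; g ≡ 0 at y ∈ {4}; common: {4}.
  x = 1: f ≡ 0 at y ∈ {2}; g ≡ 0 at y ∈ {0}; common: ∅.
  x = 2: f ≡ 0 at y ∈ {0}; g ≡ 0 at y ∈ {1}; common: ∅.
  x = 3: f ≡ 0 at y ∈ {3}; g ≡ 0 at y ∈ {2}; common: ∅.
  x = 4: f ≡ 0 at y ∈ {1}; g ≡ 0 at y ∈ {3}; common: ∅.
Collecting: common zeros = {(0, 4)}, so the count is 1.
Comparison with the Bézout bound: 1 ≤ 1 = deg(f)·deg(g), as expected for curves with no common component (the bound is attained).


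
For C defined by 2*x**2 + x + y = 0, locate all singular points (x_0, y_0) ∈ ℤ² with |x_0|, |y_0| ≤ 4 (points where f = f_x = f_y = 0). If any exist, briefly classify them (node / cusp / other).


No singular points in the scanned grid; C is smooth there.

Compute partial derivatives:
  f_x = 4*x + 1.
  f_y = 1.
f_y = 1 is a nonzero constant, so f_y never vanishes: no point (x, y) can satisfy f = f_x = f_y = 0. In particular no (x, y) ∈ {−4, ..., 4}² is singular; the curve is smooth.


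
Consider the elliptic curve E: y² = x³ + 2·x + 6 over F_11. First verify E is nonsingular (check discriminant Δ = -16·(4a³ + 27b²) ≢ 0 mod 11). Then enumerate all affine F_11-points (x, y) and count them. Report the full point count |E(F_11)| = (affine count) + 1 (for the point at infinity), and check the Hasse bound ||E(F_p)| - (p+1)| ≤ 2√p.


Affine points = {(1, 3), (1, 8), (4, 1), (4, 10), (5, 3), (5, 8), (6, 5), (6, 6), (7, 0), (9, 4), (9, 7), (10, 5), (10, 6)}; affine count = 13; |E(F_11)| = 14.

Discriminant check: Δ ∝ 4a³ + 27b² = 4·2³ + 27·6² = 4·8 + 27·36 ≡ 3 (mod 11). Nonzero ⇒ E is nonsingular.
For each x ∈ F_11, compute rhs = x³ + 2·x + 6 mod 11, then count y ∈ F_11 with y² ≡ rhs.
  x = 0: rhs = 6, matching y values: none (0 points).
  x = 1: rhs = 9, matching y values: 3, 8 (2 points).
  x = 2: rhs = 7, matching y values: none (0 points).
  x = 3: rhs = 6, matching y values: none (0 points).
  x = 4: rhs = 1, matching y values: 1, 10 (2 points).
  x = 5: rhs = 9, matching y values: 3, 8 (2 points).
  x = 6: rhs = 3, matching y values: 5, 6 (2 points).
  x = 7: rhs = 0, matching y values: 0 (1 points).
  x = 8: rhs = 6, matching y values: none (0 points).
  x = 9: rhs = 5, matching y values: 4, 7 (2 points).
  x = 10: rhs = 3, matching y values: 5, 6 (2 points).
Total affine count: 13.
Full point count |E(F_11)| = 13 + 1 = 14.
Hasse bound: |14 − (11+1)| = |2| = 2 ≤ 2√11 ≈ 6.6332 ✓.


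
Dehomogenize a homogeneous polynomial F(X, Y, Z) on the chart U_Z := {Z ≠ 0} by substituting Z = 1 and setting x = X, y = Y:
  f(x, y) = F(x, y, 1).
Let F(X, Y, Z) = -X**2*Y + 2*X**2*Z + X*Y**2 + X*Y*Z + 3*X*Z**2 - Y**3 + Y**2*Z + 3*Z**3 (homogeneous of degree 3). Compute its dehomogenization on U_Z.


f(x, y) = -x**2*y + 2*x**2 + x*y**2 + x*y + 3*x - y**3 + y**2 + 3

On U_Z we set Z = 1. Each monomial c·X^i·Y^j·Z^k in F becomes c·x^i·y^j·1^k = c·x^i·y^j.
Substituting Z = 1: F(X, Y, 1) = -x**2*y + 2*x**2 + x*y**2 + x*y + 3*x - y**3 + y**2 + 3.
Note: deg(f) ≤ deg(F) = 3; strict inequality happens when F is divisible by Z (lost terms).


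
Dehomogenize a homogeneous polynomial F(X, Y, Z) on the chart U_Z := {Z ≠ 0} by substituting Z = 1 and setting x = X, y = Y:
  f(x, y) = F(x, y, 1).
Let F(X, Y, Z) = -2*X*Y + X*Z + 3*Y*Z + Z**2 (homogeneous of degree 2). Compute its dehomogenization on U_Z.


f(x, y) = -2*x*y + x + 3*y + 1

On U_Z we set Z = 1. Each monomial c·X^i·Y^j·Z^k in F becomes c·x^i·y^j·1^k = c·x^i·y^j.
Substituting Z = 1: F(X, Y, 1) = -2*x*y + x + 3*y + 1.
Note: deg(f) ≤ deg(F) = 2; strict inequality happens when F is divisible by Z (lost terms).


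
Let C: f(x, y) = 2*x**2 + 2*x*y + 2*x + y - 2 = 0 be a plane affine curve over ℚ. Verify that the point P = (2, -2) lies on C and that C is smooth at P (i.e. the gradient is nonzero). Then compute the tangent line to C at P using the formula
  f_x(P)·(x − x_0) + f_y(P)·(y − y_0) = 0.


Tangent line at P: 6*x + 5*y - 2 = 0.

Step 1: f(2, -2) = 0, so P lies on C.
Step 2: partial derivatives
  f_x(x, y) = 4*x + 2*y + 2, f_y(x, y) = 2*x + 1.
  f_x(P) = 6, f_y(P) = 5 (gradient nonzero, so P is smooth).
Step 3: tangent line at P: 6·(x − 2) + 5·(y − -2) = 0.
Expanding: 6*x + 5*y - 2 = 0.


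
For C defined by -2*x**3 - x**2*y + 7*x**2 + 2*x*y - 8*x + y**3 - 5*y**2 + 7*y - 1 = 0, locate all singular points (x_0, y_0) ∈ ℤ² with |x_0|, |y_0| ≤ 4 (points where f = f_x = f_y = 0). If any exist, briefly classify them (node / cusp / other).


Singular points: {(1, 2)}; classification: node.

Compute partial derivatives:
  f_x = -6*x**2 - 2*x*y + 14*x + 2*y - 8.
  f_y = -x**2 + 2*x + 3*y**2 - 10*y + 7.
Scan x_0 ∈ {−4, ..., 4}. For each x_0, f_y(x_0, y) is a polynomial in y; find its integer roots y ∈ {−4, ..., 4}, then test f_x and f at those candidates.
  x = -4: f_y(-4, y) = 3*y**2 - 10*y - 17; no integer root y with |y| ≤ 4.
  x = -3: f_y(-3, y) = 3*y**2 - 10*y - 8; vanishes at y ∈ {4}. (-3, 4): f_x = -72 ≠ 0.
  x = -2: f_y(-2, y) = 3*y**2 - 10*y - 1; no integer root y with |y| ≤ 4.
  x = -1: f_y(-1, y) = 3*y**2 - 10*y + 4; no integer root y with |y| ≤ 4.
  x = 0: f_y(0, y) = 3*y**2 - 10*y + 7; vanishes at y ∈ {1}. (0, 1): f_x = -6 ≠ 0.
  x = 1: f_y(1, y) = 3*y**2 - 10*y + 8; vanishes at y ∈ {2}. (1, 2): f_x = 0, f = 0 — SINGULAR.
  x = 2: f_y(2, y) = 3*y**2 - 10*y + 7; vanishes at y ∈ {1}. (2, 1): f_x = -6 ≠ 0.
  x = 3: f_y(3, y) = 3*y**2 - 10*y + 4; no integer root y with |y| ≤ 4.
  x = 4: f_y(4, y) = 3*y**2 - 10*y - 1; no integer root y with |y| ≤ 4.
Only singular point on the grid: (1, 2).
Classify: substitute x = 1 + u, y = 2 + v and expand: f = -2*u**3 - u**2*v - u**2 + v**3 + v**2.
No constant or linear terms (consistent with a singular point). Quadratic part: -u**2 + v**2. Cubic part: -2*u**3 - u**2*v + v**3.
The quadratic part v**2 - u**2 = (v − u)(v + u) splits into two distinct linear factors, so there are two distinct tangent lines y − 2 = ±(x − 1) — this is a node (ordinary double point).
Classification: node.


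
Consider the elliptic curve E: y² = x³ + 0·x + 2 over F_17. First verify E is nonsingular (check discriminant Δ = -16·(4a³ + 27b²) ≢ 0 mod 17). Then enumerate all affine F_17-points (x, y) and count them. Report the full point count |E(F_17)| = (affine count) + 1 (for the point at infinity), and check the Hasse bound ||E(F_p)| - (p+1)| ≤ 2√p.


Affine points = {(0, 6), (0, 11), (4, 7), (4, 10), (5, 5), (5, 12), (8, 2), (8, 15), (9, 0), (10, 4), (10, 13), (12, 8), (12, 9), (14, 3), (14, 14), (16, 1), (16, 16)}; affine count = 17; |E(F_17)| = 18.

Discriminant check: Δ ∝ 4a³ + 27b² = 4·0³ + 27·2² = 4·0 + 27·4 ≡ 6 (mod 17). Nonzero ⇒ E is nonsingular.
For each x ∈ F_17, compute rhs = x³ + 0·x + 2 mod 17, then count y ∈ F_17 with y² ≡ rhs.
  x = 0: rhs = 2, matching y values: 6, 11 (2 points).
  x = 1: rhs = 3, matching y values: none (0 points).
  x = 2: rhs = 10, matching y values: none (0 points).
  x = 3: rhs = 12, matching y values: none (0 points).
  x = 4: rhs = 15, matching y values: 7, 10 (2 points).
  x = 5: rhs = 8, matching y values: 5, 12 (2 points).
  x = 6: rhs = 14, matching y values: none (0 points).
  x = 7: rhs = 5, matching y values: none (0 points).
  x = 8: rhs = 4, matching y values: 2, 15 (2 points).
  x = 9: rhs = 0, matching y values: 0 (1 points).
  x = 10: rhs = 16, matching y values: 4, 13 (2 points).
  x = 11: rhs = 7, matching y values: none (0 points).
  x = 12: rhs = 13, matching y values: 8, 9 (2 points).
  x = 13: rhs = 6, matching y values: none (0 points).
  x = 14: rhs = 9, matching y values: 3, 14 (2 points).
  x = 15: rhs = 11, matching y values: none (0 points).
  x = 16: rhs = 1, matching y values: 1, 16 (2 points).
Total affine count: 17.
Full point count |E(F_17)| = 17 + 1 = 18.
Hasse bound: |18 − (17+1)| = |0| = 0 ≤ 2√17 ≈ 8.2462 ✓.


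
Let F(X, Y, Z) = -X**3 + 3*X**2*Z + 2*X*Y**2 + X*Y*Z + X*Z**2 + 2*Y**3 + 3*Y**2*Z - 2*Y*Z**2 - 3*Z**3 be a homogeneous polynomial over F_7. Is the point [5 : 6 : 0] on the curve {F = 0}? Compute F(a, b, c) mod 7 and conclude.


F(5,6,0) ≡ 2 (mod 7); P is NOT on the curve.

Evaluate F(5, 6, 0) term-by-term (mod 7).
  -X**3 ↦ -1·125·1·1 = -125
  3*X**2*Z ↦ 3·25·1·0 = 0
  2*X*Y**2 ↦ 2·5·36·1 = 360
  X*Y*Z ↦ 1·5·6·0 = 0
  X*Z**2 ↦ 1·5·1·0 = 0
  2*Y**3 ↦ 2·1·216·1 = 432
  3*Y**2*Z ↦ 3·1·36·0 = 0
  -2*Y*Z**2 ↦ -2·1·6·0 = 0
  -3*Z**3 ↦ -3·1·1·0 = 0
Sum: F(5, 6, 0) = (-125) + (0) + (360) + (0) + (0) + (432) + (0) + (0) + (0) = 667.
Reducing mod 7: 667 ≡ 2 (mod 7).
Since F(a, b, c) ≡ 2 ≠ 0 (mod 7), P does NOT lie on the curve.


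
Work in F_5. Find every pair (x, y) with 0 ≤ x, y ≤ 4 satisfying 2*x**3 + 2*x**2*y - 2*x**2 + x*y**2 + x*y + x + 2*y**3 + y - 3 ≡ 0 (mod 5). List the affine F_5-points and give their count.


Affine F_5-points: {(0, 1), (0, 2), (1, 1), (3, 4), (4, 1)}; count = 5.

For each of the 25 pairs (x, y) ∈ F_5², evaluate f(x, y) mod 5. Record the zeros.
  x = 0: [0↦2, 1↦0, 2↦0, 3↦4, 4↦4]  zeros at y ∈ {1, 2}
  x = 1: [0↦3, 1↦0, 2↦1, 3↦3, 4↦3]  zeros at y ∈ {1}
  x = 2: [0↦2, 1↦2, 2↦3, 3↦2, 4↦1]  zeros at y ∈ ∅
  x = 3: [0↦1, 1↦3, 2↦3, 3↦3, 4↦0]  zeros at y ∈ {4}
  x = 4: [0↦2, 1↦0, 2↦3, 3↦3, 4↦2]  zeros at y ∈ {1}
Collecting zeros: affine points = {(0, 1), (0, 2), (1, 1), (3, 4), (4, 1)}.
Total count |C(F_5)_aff| = 5.


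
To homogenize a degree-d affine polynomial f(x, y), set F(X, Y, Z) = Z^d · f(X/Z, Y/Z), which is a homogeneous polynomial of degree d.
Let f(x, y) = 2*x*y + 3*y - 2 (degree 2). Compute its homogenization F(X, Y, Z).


F(X, Y, Z) = 2*X*Y + 3*Y*Z - 2*Z**2

deg(f) = 2.
Substitute x = X/Z, y = Y/Z into f, then multiply by Z^2.
  monomial 2·x^1·y^1 ↦ 2·X^1·Y^1·Z^0.
  monomial 3·x^0·y^1 ↦ 3·X^0·Y^1·Z^1.
  monomial -2·x^0·y^0 ↦ -2·X^0·Y^0·Z^2.
Collecting: F(X, Y, Z) = 2*X*Y + 3*Y*Z - 2*Z**2.


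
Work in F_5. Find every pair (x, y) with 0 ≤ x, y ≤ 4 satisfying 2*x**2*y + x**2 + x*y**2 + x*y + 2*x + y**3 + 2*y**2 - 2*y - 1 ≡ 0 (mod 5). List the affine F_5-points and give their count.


Affine F_5-points: {(0, 1), (2, 1), (3, 2)}; count = 3.

For each of the 25 pairs (x, y) ∈ F_5², evaluate f(x, y) mod 5. Record the zeros.
  x = 0: [0↦4, 1↦0, 2↦1, 3↦3, 4↦2]  zeros at y ∈ {1}
  x = 1: [0↦2, 1↦2, 2↦4, 3↦4, 4↦3]  zeros at y ∈ ∅
  x = 2: [0↦2, 1↦0, 2↦2, 3↦4, 4↦2]  zeros at y ∈ {1}
  x = 3: [0↦4, 1↦4, 2↦0, 3↦3, 4↦4]  zeros at y ∈ {2}
  x = 4: [0↦3, 1↦4, 2↦3, 3↦1, 4↦4]  zeros at y ∈ ∅
Collecting zeros: affine points = {(0, 1), (2, 1), (3, 2)}.
Total count |C(F_5)_aff| = 3.


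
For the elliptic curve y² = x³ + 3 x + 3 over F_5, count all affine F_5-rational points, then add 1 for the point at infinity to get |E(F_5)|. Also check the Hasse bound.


Affine points = {(3, 2), (3, 3), (4, 2), (4, 3)}; affine count = 4; |E(F_5)| = 5.

Discriminant check: Δ ∝ 4a³ + 27b² = 4·3³ + 27·3² = 4·27 + 27·9 ≡ 1 (mod 5). Nonzero ⇒ E is nonsingular.
For each x ∈ F_5, compute rhs = x³ + 3·x + 3 mod 5, then count y ∈ F_5 with y² ≡ rhs.
  x = 0: rhs = 3, matching y values: none (0 points).
  x = 1: rhs = 2, matching y values: none (0 points).
  x = 2: rhs = 2, matching y values: none (0 points).
  x = 3: rhs = 4, matching y values: 2, 3 (2 points).
  x = 4: rhs = 4, matching y values: 2, 3 (2 points).
Total affine count: 4.
Full point count |E(F_5)| = 4 + 1 = 5.
Hasse bound: |5 − (5+1)| = |-1| = 1 ≤ 2√5 ≈ 4.4721 ✓.


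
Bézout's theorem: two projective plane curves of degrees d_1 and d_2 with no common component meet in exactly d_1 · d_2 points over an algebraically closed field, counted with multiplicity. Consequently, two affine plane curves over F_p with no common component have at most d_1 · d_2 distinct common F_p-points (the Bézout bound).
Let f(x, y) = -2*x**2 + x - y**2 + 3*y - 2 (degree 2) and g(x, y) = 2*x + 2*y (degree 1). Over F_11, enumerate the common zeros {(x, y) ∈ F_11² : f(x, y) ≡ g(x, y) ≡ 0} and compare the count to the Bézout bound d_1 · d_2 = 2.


Common zeros: ∅; count = 0; Bézout bound = 2.

deg(f) = 2, deg(g) = 1, so Bézout bound = 2.
Scan x ∈ F_11. For each x, list the y ∈ F_11 with f(x, y) ≡ 0 and those with g(x, y) ≡ 0 (mod 11); the common zeros in that column are the intersection.
  x = 0: f ≡ 0 at y ∈ {1, 2}; g ≡ 0 at y ∈ {0}; common: ∅.
  x = 1: f ≡ 0 at y ∈ ∅; g ≡ 0 at y ∈ {10}; common: ∅.
  x = 2: f ≡ 0 at y ∈ ∅; g ≡ 0 at y ∈ {9}; common: ∅.
  x = 3: f ≡ 0 at y ∈ ∅; g ≡ 0 at y ∈ {8}; common: ∅.
  x = 4: f ≡ 0 at y ∈ ∅; g ≡ 0 at y ∈ {7}; common: ∅.
  x = 5: f ≡ 0 at y ∈ ∅; g ≡ 0 at y ∈ {6}; common: ∅.
  x = 6: f ≡ 0 at y ∈ {1, 2}; g ≡ 0 at y ∈ {5}; common: ∅.
  x = 7: f ≡ 0 at y ∈ {7}; g ≡ 0 at y ∈ {4}; common: ∅.
  x = 8: f ≡ 0 at y ∈ {5, 9}; g ≡ 0 at y ∈ {3}; common: ∅.
  x = 9: f ≡ 0 at y ∈ {5, 9}; g ≡ 0 at y ∈ {2}; common: ∅.
  x = 10: f ≡ 0 at y ∈ {7}; g ≡ 0 at y ∈ {1}; common: ∅.
Collecting: common zeros = ∅, so the count is 0.
Comparison with the Bézout bound: 0 ≤ 2 = deg(f)·deg(g), as expected for curves with no common component (the affine F_11-count falls short of the bound because intersections may lie at infinity, over extension fields, or carry multiplicity).


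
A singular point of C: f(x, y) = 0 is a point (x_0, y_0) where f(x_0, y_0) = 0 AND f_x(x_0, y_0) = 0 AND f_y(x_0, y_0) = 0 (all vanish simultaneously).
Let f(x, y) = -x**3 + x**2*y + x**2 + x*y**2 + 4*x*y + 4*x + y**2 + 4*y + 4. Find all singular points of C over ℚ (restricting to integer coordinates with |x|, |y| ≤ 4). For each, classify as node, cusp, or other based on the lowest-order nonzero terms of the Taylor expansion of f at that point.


Singular points: {(0, -2)}; classification: node.

Compute partial derivatives:
  f_x = -3*x**2 + 2*x*y + 2*x + y**2 + 4*y + 4.
  f_y = x**2 + 2*x*y + 4*x + 2*y + 4.
Scan x_0 ∈ {−4, ..., 4}. For each x_0, f_y(x_0, y) is a polynomial in y; find its integer roots y ∈ {−4, ..., 4}, then test f_x and f at those candidates.
  x = -4: f_y(-4, y) = 4 - 6*y; no integer root y with |y| ≤ 4.
  x = -3: f_y(-3, y) = 1 - 4*y; no integer root y with |y| ≤ 4.
  x = -2: f_y(-2, y) = -2*y; vanishes at y ∈ {0}. (-2, 0): f_x = -12 ≠ 0.
  x = -1: f_y(-1, y) = 1; no integer root y with |y| ≤ 4.
  x = 0: f_y(0, y) = 2*y + 4; vanishes at y ∈ {-2}. (0, -2): f_x = 0, f = 0 — SINGULAR.
  x = 1: f_y(1, y) = 4*y + 9; no integer root y with |y| ≤ 4.
  x = 2: f_y(2, y) = 6*y + 16; no integer root y with |y| ≤ 4.
  x = 3: f_y(3, y) = 8*y + 25; no integer root y with |y| ≤ 4.
  x = 4: f_y(4, y) = 10*y + 36; no integer root y with |y| ≤ 4.
Only singular point on the grid: (0, -2).
Classify: substitute x = 0 + u, y = -2 + v and expand: f = -u**3 + u**2*v - u**2 + u*v**2 + v**2.
No constant or linear terms (consistent with a singular point). Quadratic part: -u**2 + v**2. Cubic part: -u**3 + u**2*v + u*v**2.
The quadratic part v**2 - u**2 = (v − u)(v + u) splits into two distinct linear factors, so there are two distinct tangent lines y − -2 = ±(x − 0) — this is a node (ordinary double point).
Classification: node.


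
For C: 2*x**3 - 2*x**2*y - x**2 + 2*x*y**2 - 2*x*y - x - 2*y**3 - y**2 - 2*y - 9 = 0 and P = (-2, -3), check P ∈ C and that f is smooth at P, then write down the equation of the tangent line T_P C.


Tangent line at P: 27*x - 30*y - 36 = 0.

Step 1: f(-2, -3) = 0, so P lies on C.
Step 2: partial derivatives
  f_x(x, y) = 6*x**2 - 4*x*y - 2*x + 2*y**2 - 2*y - 1, f_y(x, y) = -2*x**2 + 4*x*y - 2*x - 6*y**2 - 2*y - 2.
  f_x(P) = 27, f_y(P) = -30 (gradient nonzero, so P is smooth).
Step 3: tangent line at P: 27·(x − -2) + -30·(y − -3) = 0.
Expanding: 27*x - 30*y - 36 = 0.


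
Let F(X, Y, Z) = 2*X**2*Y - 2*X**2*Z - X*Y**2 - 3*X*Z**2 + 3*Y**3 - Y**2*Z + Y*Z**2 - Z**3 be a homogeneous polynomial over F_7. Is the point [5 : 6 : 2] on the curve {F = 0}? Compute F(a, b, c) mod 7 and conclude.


F(5,6,2) ≡ 6 (mod 7); P is NOT on the curve.

Evaluate F(5, 6, 2) term-by-term (mod 7).
  2*X**2*Y ↦ 2·25·6·1 = 300
  -2*X**2*Z ↦ -2·25·1·2 = -100
  -X*Y**2 ↦ -1·5·36·1 = -180
  -3*X*Z**2 ↦ -3·5·1·4 = -60
  3*Y**3 ↦ 3·1·216·1 = 648
  -Y**2*Z ↦ -1·1·36·2 = -72
  Y*Z**2 ↦ 1·1·6·4 = 24
  -Z**3 ↦ -1·1·1·8 = -8
Sum: F(5, 6, 2) = (300) + (-100) + (-180) + (-60) + (648) + (-72) + (24) + (-8) = 552.
Reducing mod 7: 552 ≡ 6 (mod 7).
Since F(a, b, c) ≡ 6 ≠ 0 (mod 7), P does NOT lie on the curve.


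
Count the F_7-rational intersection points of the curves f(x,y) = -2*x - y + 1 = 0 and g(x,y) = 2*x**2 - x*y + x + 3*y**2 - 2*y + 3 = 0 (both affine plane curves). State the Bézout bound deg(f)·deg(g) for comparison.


Common zeros: {(5, 5), (6, 3)}; count = 2; Bézout bound = 2.

deg(f) = 1, deg(g) = 2, so Bézout bound = 2.
Scan x ∈ F_7. For each x, list the y ∈ F_7 with f(x, y) ≡ 0 and those with g(x, y) ≡ 0 (mod 7); the common zeros in that column are the intersection.
  x = 0: f ≡ 0 at y ∈ {1}; g ≡ 0 at y ∈ ∅; common: ∅.
  x = 1: f ≡ 0 at y ∈ {6}; g ≡ 0 at y ∈ {4}; common: ∅.
  x = 2: f ≡ 0 at y ∈ {4}; g ≡ 0 at y ∈ {3}; common: ∅.
  x = 3: f ≡ 0 at y ∈ {2}; g ≡ 0 at y ∈ ∅; common: ∅.
  x = 4: f ≡ 0 at y ∈ {0}; g ≡ 0 at y ∈ {4, 5}; common: ∅.
  x = 5: f ≡ 0 at y ∈ {5}; g ≡ 0 at y ∈ {2, 5}; common: {5}.
  x = 6: f ≡ 0 at y ∈ {3}; g ≡ 0 at y ∈ {2, 3}; common: {3}.
Collecting: common zeros = {(5, 5), (6, 3)}, so the count is 2.
Comparison with the Bézout bound: 2 ≤ 2 = deg(f)·deg(g), as expected for curves with no common component (the bound is attained).


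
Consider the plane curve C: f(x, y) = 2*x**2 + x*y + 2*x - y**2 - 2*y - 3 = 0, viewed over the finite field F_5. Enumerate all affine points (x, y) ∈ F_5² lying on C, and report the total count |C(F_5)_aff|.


Affine F_5-points: {(1, 2), (2, 2), (2, 3), (3, 3)}; count = 4.

For each of the 25 pairs (x, y) ∈ F_5², evaluate f(x, y) mod 5. Record the zeros.
  x = 0: [0↦2, 1↦4, 2↦4, 3↦2, 4↦3]  zeros at y ∈ ∅
  x = 1: [0↦1, 1↦4, 2↦0, 3↦4, 4↦1]  zeros at y ∈ {2}
  x = 2: [0↦4, 1↦3, 2↦0, 3↦0, 4↦3]  zeros at y ∈ {2, 3}
  x = 3: [0↦1, 1↦1, 2↦4, 3↦0, 4↦4]  zeros at y ∈ {3}
  x = 4: [0↦2, 1↦3, 2↦2, 3↦4, 4↦4]  zeros at y ∈ ∅
Collecting zeros: affine points = {(1, 2), (2, 2), (2, 3), (3, 3)}.
Total count |C(F_5)_aff| = 4.


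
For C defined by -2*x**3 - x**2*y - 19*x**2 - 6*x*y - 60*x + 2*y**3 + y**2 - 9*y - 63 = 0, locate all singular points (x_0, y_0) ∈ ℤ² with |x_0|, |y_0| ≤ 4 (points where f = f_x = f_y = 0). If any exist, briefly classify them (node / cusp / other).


Singular points: {(-3, 0)}; classification: node.

Compute partial derivatives:
  f_x = -6*x**2 - 2*x*y - 38*x - 6*y - 60.
  f_y = -x**2 - 6*x + 6*y**2 + 2*y - 9.
Scan x_0 ∈ {−4, ..., 4}. For each x_0, f_y(x_0, y) is a polynomial in y; find its integer roots y ∈ {−4, ..., 4}, then test f_x and f at those candidates.
  x = -4: f_y(-4, y) = 6*y**2 + 2*y - 1; no integer root y with |y| ≤ 4.
  x = -3: f_y(-3, y) = 6*y**2 + 2*y; vanishes at y ∈ {0}. (-3, 0): f_x = 0, f = 0 — SINGULAR.
  x = -2: f_y(-2, y) = 6*y**2 + 2*y - 1; no integer root y with |y| ≤ 4.
  x = -1: f_y(-1, y) = 6*y**2 + 2*y - 4; vanishes at y ∈ {-1}. (-1, -1): f_x = -24 ≠ 0.
  x = 0: f_y(0, y) = 6*y**2 + 2*y - 9; no integer root y with |y| ≤ 4.
  x = 1: f_y(1, y) = 6*y**2 + 2*y - 16; no integer root y with |y| ≤ 4.
  x = 2: f_y(2, y) = 6*y**2 + 2*y - 25; no integer root y with |y| ≤ 4.
  x = 3: f_y(3, y) = 6*y**2 + 2*y - 36; no integer root y with |y| ≤ 4.
  x = 4: f_y(4, y) = 6*y**2 + 2*y - 49; no integer root y with |y| ≤ 4.
Only singular point on the grid: (-3, 0).
Classify: substitute x = -3 + u, y = 0 + v and expand: f = -2*u**3 - u**2*v - u**2 + 2*v**3 + v**2.
No constant or linear terms (consistent with a singular point). Quadratic part: -u**2 + v**2. Cubic part: -2*u**3 - u**2*v + 2*v**3.
The quadratic part v**2 - u**2 = (v − u)(v + u) splits into two distinct linear factors, so there are two distinct tangent lines y − 0 = ±(x − -3) — this is a node (ordinary double point).
Classification: node.


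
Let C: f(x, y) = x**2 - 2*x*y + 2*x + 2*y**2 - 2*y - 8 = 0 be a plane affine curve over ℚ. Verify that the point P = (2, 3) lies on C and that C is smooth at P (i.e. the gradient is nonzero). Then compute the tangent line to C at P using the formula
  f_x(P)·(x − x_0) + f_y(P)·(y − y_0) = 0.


Tangent line at P: 6*y - 18 = 0.

Step 1: f(2, 3) = 0, so P lies on C.
Step 2: partial derivatives
  f_x(x, y) = 2*x - 2*y + 2, f_y(x, y) = -2*x + 4*y - 2.
  f_x(P) = 0, f_y(P) = 6 (gradient nonzero, so P is smooth).
Step 3: tangent line at P: 0·(x − 2) + 6·(y − 3) = 0.
Expanding: 6*y - 18 = 0.
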